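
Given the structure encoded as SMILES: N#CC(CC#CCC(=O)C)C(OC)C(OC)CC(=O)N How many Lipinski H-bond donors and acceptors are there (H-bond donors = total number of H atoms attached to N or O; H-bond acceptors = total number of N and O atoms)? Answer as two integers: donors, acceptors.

2, 6

Donors: find every N or O and count the H atoms it carries.
  atom 1 (N): bond orders sum to 3 → 0 H
  atom 9 (O): bond orders sum to 2 → 0 H
  atom 12 (O): bond orders sum to 2 → 0 H
  atom 15 (O): bond orders sum to 2 → 0 H
  atom 19 (O): bond orders sum to 2 → 0 H
  atom 20 (N): bond orders sum to 1 → 2 H
Lipinski HBD = 2.
Acceptors: N atoms = 2, O atoms = 4 → HBA = 6.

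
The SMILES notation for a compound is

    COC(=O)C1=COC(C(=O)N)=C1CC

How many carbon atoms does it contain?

9

Count every carbon token in the SMILES (each C, including those in ring-closure positions and inside branches).
Carbon count: 9.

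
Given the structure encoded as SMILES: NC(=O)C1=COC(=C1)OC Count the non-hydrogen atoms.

10

Every atom symbol written in the SMILES (organic subset) is one heavy atom; implicit H are not written.
Heavy atoms by element → C:6, N:1, O:3.
Total: 10.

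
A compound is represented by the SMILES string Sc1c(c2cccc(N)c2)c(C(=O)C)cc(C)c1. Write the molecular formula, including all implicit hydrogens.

C15H15NOS

Walk through each heavy atom and fill implicit hydrogens from standard valence (C 4, N 3, O 2, S 2, halogen 1); for lowercase aromatic atoms, an aromatic c carries 1 H when it has two neighbours and 0 H with three, and aromatic n carries 0 H:
  atom 1: S, bond orders sum to 1 (valence 2) → 1 H
  atom 2: aromatic c, 3 neighbours → 0 H
  atom 3: aromatic c, 3 neighbours → 0 H
  atom 4: aromatic c, 3 neighbours → 0 H
  atom 5: aromatic c, 2 neighbours → 1 H
  atom 6: aromatic c, 2 neighbours → 1 H
  atom 7: aromatic c, 2 neighbours → 1 H
  atom 8: aromatic c, 3 neighbours → 0 H
  atom 9: N, bond orders sum to 1 (valence 3) → 2 H
  atom 10: aromatic c, 2 neighbours → 1 H
  atom 11: aromatic c, 3 neighbours → 0 H
  atom 12: C, bond orders sum to 4 (valence 4) → 0 H
  atom 13: O, bond orders sum to 2 (valence 2) → 0 H
  atom 14: C, bond orders sum to 1 (valence 4) → 3 H
  atom 15: aromatic c, 2 neighbours → 1 H
  atom 16: aromatic c, 3 neighbours → 0 H
  atom 17: C, bond orders sum to 1 (valence 4) → 3 H
  atom 18: aromatic c, 2 neighbours → 1 H
Totals → C:15, H:15, N:1, O:1, S:1.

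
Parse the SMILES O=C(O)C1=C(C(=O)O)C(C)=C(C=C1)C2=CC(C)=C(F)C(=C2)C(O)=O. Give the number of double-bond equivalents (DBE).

Degree of unsaturation = (number of rings) + (number of π bonds).
Ring closures in the SMILES: 2.
π bonds: 9 double bonds (each 1 DoU) → 9 DoU from unsaturation.
Total DoU = 2 + 9 = 11.

11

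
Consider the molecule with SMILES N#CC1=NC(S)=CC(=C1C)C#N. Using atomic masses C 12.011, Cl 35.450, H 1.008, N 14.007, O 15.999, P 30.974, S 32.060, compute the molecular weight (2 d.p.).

175.21 g/mol

First, the molecular formula is C8H5N3S (counting implicit H from valence).
  C: 8 × 12.011 = 96.088
  H: 5 × 1.008 = 5.040
  N: 3 × 14.007 = 42.021
  S: 1 × 32.060 = 32.060
Sum: 8×12.011 + 5×1.008 + 3×14.007 + 1×32.060 = 175.209 → 175.21 g/mol.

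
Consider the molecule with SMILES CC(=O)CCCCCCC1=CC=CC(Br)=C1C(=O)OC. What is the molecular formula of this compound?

Walk through each heavy atom and fill implicit hydrogens from standard valence (C 4, N 3, O 2, S 2, halogen 1):
  atom 1: C, bond orders sum to 1 (valence 4) → 3 H
  atom 2: C, bond orders sum to 4 (valence 4) → 0 H
  atom 3: O, bond orders sum to 2 (valence 2) → 0 H
  atom 4: C, bond orders sum to 2 (valence 4) → 2 H
  atom 5: C, bond orders sum to 2 (valence 4) → 2 H
  atom 6: C, bond orders sum to 2 (valence 4) → 2 H
  atom 7: C, bond orders sum to 2 (valence 4) → 2 H
  atom 8: C, bond orders sum to 2 (valence 4) → 2 H
  atom 9: C, bond orders sum to 2 (valence 4) → 2 H
  atom 10: C, bond orders sum to 4 (valence 4) → 0 H
  atom 11: C, bond orders sum to 3 (valence 4) → 1 H
  atom 12: C, bond orders sum to 3 (valence 4) → 1 H
  atom 13: C, bond orders sum to 3 (valence 4) → 1 H
  atom 14: C, bond orders sum to 4 (valence 4) → 0 H
  atom 15: Br (halogen, monovalent) → 0 H
  atom 16: C, bond orders sum to 4 (valence 4) → 0 H
  atom 17: C, bond orders sum to 4 (valence 4) → 0 H
  atom 18: O, bond orders sum to 2 (valence 2) → 0 H
  atom 19: O, bond orders sum to 2 (valence 2) → 0 H
  atom 20: C, bond orders sum to 1 (valence 4) → 3 H
Totals → C:16, H:21, Br:1, O:3.

C16H21BrO3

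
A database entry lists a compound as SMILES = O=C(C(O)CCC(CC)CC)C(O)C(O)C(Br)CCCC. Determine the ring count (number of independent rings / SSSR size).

In SMILES, each pair of matching ring-closure digits denotes one ring-closing bond; the number of such bonds equals the number of independent rings.
Ring-closure bonds here: 0.

0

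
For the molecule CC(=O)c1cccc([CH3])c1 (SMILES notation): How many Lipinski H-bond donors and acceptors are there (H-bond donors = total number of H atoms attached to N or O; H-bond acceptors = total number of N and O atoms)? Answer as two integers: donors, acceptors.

0, 1

Donors: find every N or O and count the H atoms it carries.
  atom 3 (O): bond orders sum to 2 → 0 H
Lipinski HBD = 0.
Acceptors: N atoms = 0, O atoms = 1 → HBA = 1.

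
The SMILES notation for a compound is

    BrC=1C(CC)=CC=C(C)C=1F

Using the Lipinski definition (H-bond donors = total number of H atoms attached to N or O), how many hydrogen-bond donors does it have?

Donors: find every N or O and count the H atoms it carries.
  (no N or O atoms present)
Lipinski HBD = 0.

0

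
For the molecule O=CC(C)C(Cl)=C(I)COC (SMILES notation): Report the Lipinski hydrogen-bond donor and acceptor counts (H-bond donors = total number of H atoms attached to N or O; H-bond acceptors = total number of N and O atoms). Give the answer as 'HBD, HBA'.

Donors: find every N or O and count the H atoms it carries.
  atom 1 (O): bond orders sum to 2 → 0 H
  atom 10 (O): bond orders sum to 2 → 0 H
Lipinski HBD = 0.
Acceptors: N atoms = 0, O atoms = 2 → HBA = 2.

0, 2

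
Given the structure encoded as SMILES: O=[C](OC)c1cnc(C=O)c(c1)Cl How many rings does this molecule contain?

1

In SMILES, each pair of matching ring-closure digits denotes one ring-closing bond; the number of such bonds equals the number of independent rings.
Ring-closure bonds here: 1.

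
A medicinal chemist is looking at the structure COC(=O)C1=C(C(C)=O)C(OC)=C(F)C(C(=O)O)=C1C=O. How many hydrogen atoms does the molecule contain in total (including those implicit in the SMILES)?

Walk through each heavy atom and fill implicit hydrogens from standard valence (C 4, N 3, O 2, S 2, halogen 1):
  atom 1: C, bond orders sum to 1 (valence 4) → 3 H
  atom 2: O, bond orders sum to 2 (valence 2) → 0 H
  atom 3: C, bond orders sum to 4 (valence 4) → 0 H
  atom 4: O, bond orders sum to 2 (valence 2) → 0 H
  atom 5: C, bond orders sum to 4 (valence 4) → 0 H
  atom 6: C, bond orders sum to 4 (valence 4) → 0 H
  atom 7: C, bond orders sum to 4 (valence 4) → 0 H
  atom 8: C, bond orders sum to 1 (valence 4) → 3 H
  atom 9: O, bond orders sum to 2 (valence 2) → 0 H
  atom 10: C, bond orders sum to 4 (valence 4) → 0 H
  atom 11: O, bond orders sum to 2 (valence 2) → 0 H
  atom 12: C, bond orders sum to 1 (valence 4) → 3 H
  atom 13: C, bond orders sum to 4 (valence 4) → 0 H
  atom 14: F (halogen, monovalent) → 0 H
  atom 15: C, bond orders sum to 4 (valence 4) → 0 H
  atom 16: C, bond orders sum to 4 (valence 4) → 0 H
  atom 17: O, bond orders sum to 2 (valence 2) → 0 H
  atom 18: O, bond orders sum to 1 (valence 2) → 1 H
  atom 19: C, bond orders sum to 4 (valence 4) → 0 H
  atom 20: C, bond orders sum to 3 (valence 4) → 1 H
  atom 21: O, bond orders sum to 2 (valence 2) → 0 H
Total hydrogens: 11.

11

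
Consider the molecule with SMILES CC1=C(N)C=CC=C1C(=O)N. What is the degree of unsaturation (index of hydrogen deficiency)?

5

Degree of unsaturation = (number of rings) + (number of π bonds).
Ring closures in the SMILES: 1.
π bonds: 4 double bonds (each 1 DoU) → 4 DoU from unsaturation.
Total DoU = 1 + 4 = 5.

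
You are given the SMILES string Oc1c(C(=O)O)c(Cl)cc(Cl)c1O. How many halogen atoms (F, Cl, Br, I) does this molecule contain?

2

Halogen atoms appear at heavy-atom positions 8, 11 (2×Cl).
Other groups present: 1 carboxylic acid, 2 hydroxyl.
Halogen count: 2.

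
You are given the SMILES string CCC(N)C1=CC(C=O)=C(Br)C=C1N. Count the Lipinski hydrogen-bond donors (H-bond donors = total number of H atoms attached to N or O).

Donors: find every N or O and count the H atoms it carries.
  atom 4 (N): bond orders sum to 1 → 2 H
  atom 9 (O): bond orders sum to 2 → 0 H
  atom 14 (N): bond orders sum to 1 → 2 H
Lipinski HBD = 4.

4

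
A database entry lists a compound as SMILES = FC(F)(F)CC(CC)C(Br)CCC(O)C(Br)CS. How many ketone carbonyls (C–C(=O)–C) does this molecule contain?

0

Scan the SMILES for the ketone motif — none present.
Groups that are present: 1 hydroxyl, 1 thiol.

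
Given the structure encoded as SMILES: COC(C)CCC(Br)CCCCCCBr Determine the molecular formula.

C12H24Br2O

Walk through each heavy atom and fill implicit hydrogens from standard valence (C 4, N 3, O 2, S 2, halogen 1):
  atom 1: C, bond orders sum to 1 (valence 4) → 3 H
  atom 2: O, bond orders sum to 2 (valence 2) → 0 H
  atom 3: C, bond orders sum to 3 (valence 4) → 1 H
  atom 4: C, bond orders sum to 1 (valence 4) → 3 H
  atom 5: C, bond orders sum to 2 (valence 4) → 2 H
  atom 6: C, bond orders sum to 2 (valence 4) → 2 H
  atom 7: C, bond orders sum to 3 (valence 4) → 1 H
  atom 8: Br (halogen, monovalent) → 0 H
  atom 9: C, bond orders sum to 2 (valence 4) → 2 H
  atom 10: C, bond orders sum to 2 (valence 4) → 2 H
  atom 11: C, bond orders sum to 2 (valence 4) → 2 H
  atom 12: C, bond orders sum to 2 (valence 4) → 2 H
  atom 13: C, bond orders sum to 2 (valence 4) → 2 H
  atom 14: C, bond orders sum to 2 (valence 4) → 2 H
  atom 15: Br (halogen, monovalent) → 0 H
Totals → C:12, H:24, Br:2, O:1.
In Hill order: C12H24Br2O.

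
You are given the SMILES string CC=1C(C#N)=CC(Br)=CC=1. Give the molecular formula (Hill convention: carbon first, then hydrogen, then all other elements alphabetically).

Walk through each heavy atom and fill implicit hydrogens from standard valence (C 4, N 3, O 2, S 2, halogen 1):
  atom 1: C, bond orders sum to 1 (valence 4) → 3 H
  atom 2: C, bond orders sum to 4 (valence 4) → 0 H
  atom 3: C, bond orders sum to 4 (valence 4) → 0 H
  atom 4: C, bond orders sum to 4 (valence 4) → 0 H
  atom 5: N, bond orders sum to 3 (valence 3) → 0 H
  atom 6: C, bond orders sum to 3 (valence 4) → 1 H
  atom 7: C, bond orders sum to 4 (valence 4) → 0 H
  atom 8: Br (halogen, monovalent) → 0 H
  atom 9: C, bond orders sum to 3 (valence 4) → 1 H
  atom 10: C, bond orders sum to 3 (valence 4) → 1 H
Totals → C:8, H:6, Br:1, N:1.
In Hill order: C8H6BrN.

C8H6BrN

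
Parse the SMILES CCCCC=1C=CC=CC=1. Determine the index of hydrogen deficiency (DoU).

Molecular formula: C10H14.
DoU = (2C + 2 + N − H − X) / 2, where X is the halogen count and O/S are ignored.
    = (2·10 + 2 + 0 − 14 − 0) / 2 = 8 / 2 = 4.

4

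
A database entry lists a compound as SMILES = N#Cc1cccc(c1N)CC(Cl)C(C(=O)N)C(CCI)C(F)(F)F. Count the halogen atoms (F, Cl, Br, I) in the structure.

Halogen atoms appear at heavy-atom positions 12, 20, 22, 23, 24 (1×Cl, 3×F, 1×I).
Other groups present: 1 amide, 1 nitrile, 1 primary amine.
Halogen count: 5.

5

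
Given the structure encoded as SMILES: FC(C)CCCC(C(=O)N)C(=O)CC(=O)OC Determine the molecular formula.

C11H18FNO4

Walk through each heavy atom and fill implicit hydrogens from standard valence (C 4, N 3, O 2, S 2, halogen 1):
  atom 1: F (halogen, monovalent) → 0 H
  atom 2: C, bond orders sum to 3 (valence 4) → 1 H
  atom 3: C, bond orders sum to 1 (valence 4) → 3 H
  atom 4: C, bond orders sum to 2 (valence 4) → 2 H
  atom 5: C, bond orders sum to 2 (valence 4) → 2 H
  atom 6: C, bond orders sum to 2 (valence 4) → 2 H
  atom 7: C, bond orders sum to 3 (valence 4) → 1 H
  atom 8: C, bond orders sum to 4 (valence 4) → 0 H
  atom 9: O, bond orders sum to 2 (valence 2) → 0 H
  atom 10: N, bond orders sum to 1 (valence 3) → 2 H
  atom 11: C, bond orders sum to 4 (valence 4) → 0 H
  atom 12: O, bond orders sum to 2 (valence 2) → 0 H
  atom 13: C, bond orders sum to 2 (valence 4) → 2 H
  atom 14: C, bond orders sum to 4 (valence 4) → 0 H
  atom 15: O, bond orders sum to 2 (valence 2) → 0 H
  atom 16: O, bond orders sum to 2 (valence 2) → 0 H
  atom 17: C, bond orders sum to 1 (valence 4) → 3 H
Totals → C:11, H:18, F:1, N:1, O:4.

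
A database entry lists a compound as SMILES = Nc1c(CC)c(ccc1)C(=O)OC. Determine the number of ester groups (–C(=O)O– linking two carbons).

The ester motif appears at heavy-atom position 10 in the SMILES.
Other groups present: 1 primary amine.
Ester count: 1.

1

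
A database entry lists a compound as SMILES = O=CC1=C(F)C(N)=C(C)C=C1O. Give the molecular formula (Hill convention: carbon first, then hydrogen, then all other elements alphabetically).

C8H8FNO2

Walk through each heavy atom and fill implicit hydrogens from standard valence (C 4, N 3, O 2, S 2, halogen 1):
  atom 1: O, bond orders sum to 2 (valence 2) → 0 H
  atom 2: C, bond orders sum to 3 (valence 4) → 1 H
  atom 3: C, bond orders sum to 4 (valence 4) → 0 H
  atom 4: C, bond orders sum to 4 (valence 4) → 0 H
  atom 5: F (halogen, monovalent) → 0 H
  atom 6: C, bond orders sum to 4 (valence 4) → 0 H
  atom 7: N, bond orders sum to 1 (valence 3) → 2 H
  atom 8: C, bond orders sum to 4 (valence 4) → 0 H
  atom 9: C, bond orders sum to 1 (valence 4) → 3 H
  atom 10: C, bond orders sum to 3 (valence 4) → 1 H
  atom 11: C, bond orders sum to 4 (valence 4) → 0 H
  atom 12: O, bond orders sum to 1 (valence 2) → 1 H
Totals → C:8, H:8, F:1, N:1, O:2.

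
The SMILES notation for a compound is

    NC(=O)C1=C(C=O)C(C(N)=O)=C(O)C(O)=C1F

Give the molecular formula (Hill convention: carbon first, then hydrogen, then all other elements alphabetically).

Walk through each heavy atom and fill implicit hydrogens from standard valence (C 4, N 3, O 2, S 2, halogen 1):
  atom 1: N, bond orders sum to 1 (valence 3) → 2 H
  atom 2: C, bond orders sum to 4 (valence 4) → 0 H
  atom 3: O, bond orders sum to 2 (valence 2) → 0 H
  atom 4: C, bond orders sum to 4 (valence 4) → 0 H
  atom 5: C, bond orders sum to 4 (valence 4) → 0 H
  atom 6: C, bond orders sum to 3 (valence 4) → 1 H
  atom 7: O, bond orders sum to 2 (valence 2) → 0 H
  atom 8: C, bond orders sum to 4 (valence 4) → 0 H
  atom 9: C, bond orders sum to 4 (valence 4) → 0 H
  atom 10: N, bond orders sum to 1 (valence 3) → 2 H
  atom 11: O, bond orders sum to 2 (valence 2) → 0 H
  atom 12: C, bond orders sum to 4 (valence 4) → 0 H
  atom 13: O, bond orders sum to 1 (valence 2) → 1 H
  atom 14: C, bond orders sum to 4 (valence 4) → 0 H
  atom 15: O, bond orders sum to 1 (valence 2) → 1 H
  atom 16: C, bond orders sum to 4 (valence 4) → 0 H
  atom 17: F (halogen, monovalent) → 0 H
Totals → C:9, H:7, F:1, N:2, O:5.
In Hill order: C9H7FN2O5.

C9H7FN2O5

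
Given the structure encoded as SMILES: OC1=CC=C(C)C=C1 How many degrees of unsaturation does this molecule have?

4

Molecular formula: C7H8O.
DoU = (2C + 2 + N − H − X) / 2, where X is the halogen count and O/S are ignored.
    = (2·7 + 2 + 0 − 8 − 0) / 2 = 8 / 2 = 4.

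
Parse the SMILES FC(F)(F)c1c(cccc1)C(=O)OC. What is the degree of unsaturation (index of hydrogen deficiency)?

Molecular formula: C9H7F3O2.
DoU = (2C + 2 + N − H − X) / 2, where X is the halogen count and O/S are ignored.
    = (2·9 + 2 + 0 − 7 − 3) / 2 = 10 / 2 = 5.

5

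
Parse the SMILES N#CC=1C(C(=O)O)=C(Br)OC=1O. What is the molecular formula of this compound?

C6H2BrNO4

Walk through each heavy atom and fill implicit hydrogens from standard valence (C 4, N 3, O 2, S 2, halogen 1):
  atom 1: N, bond orders sum to 3 (valence 3) → 0 H
  atom 2: C, bond orders sum to 4 (valence 4) → 0 H
  atom 3: C, bond orders sum to 4 (valence 4) → 0 H
  atom 4: C, bond orders sum to 4 (valence 4) → 0 H
  atom 5: C, bond orders sum to 4 (valence 4) → 0 H
  atom 6: O, bond orders sum to 2 (valence 2) → 0 H
  atom 7: O, bond orders sum to 1 (valence 2) → 1 H
  atom 8: C, bond orders sum to 4 (valence 4) → 0 H
  atom 9: Br (halogen, monovalent) → 0 H
  atom 10: O, bond orders sum to 2 (valence 2) → 0 H
  atom 11: C, bond orders sum to 4 (valence 4) → 0 H
  atom 12: O, bond orders sum to 1 (valence 2) → 1 H
Totals → C:6, H:2, Br:1, N:1, O:4.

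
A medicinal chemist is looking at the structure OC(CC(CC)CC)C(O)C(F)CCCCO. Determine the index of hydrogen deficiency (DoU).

0

Degree of unsaturation = (number of rings) + (number of π bonds).
Ring closures in the SMILES: 0.
π bonds: none → 0 DoU from unsaturation.
Total DoU = 0 + 0 = 0.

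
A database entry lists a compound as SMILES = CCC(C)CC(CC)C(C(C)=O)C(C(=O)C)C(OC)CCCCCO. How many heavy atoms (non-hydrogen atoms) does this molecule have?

Every atom symbol written in the SMILES (organic subset) is one heavy atom; implicit H are not written.
Heavy atoms by element → C:21, O:4.
Total: 25.

25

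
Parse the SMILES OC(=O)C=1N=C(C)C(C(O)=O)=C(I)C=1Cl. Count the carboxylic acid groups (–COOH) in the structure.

The carboxylic acid motif appears at heavy-atom positions 2, 9 in the SMILES.
Carboxylic acid count: 2.

2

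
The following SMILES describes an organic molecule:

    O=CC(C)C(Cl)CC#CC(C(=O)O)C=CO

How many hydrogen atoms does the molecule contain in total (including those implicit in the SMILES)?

Walk through each heavy atom and fill implicit hydrogens from standard valence (C 4, N 3, O 2, S 2, halogen 1):
  atom 1: O, bond orders sum to 2 (valence 2) → 0 H
  atom 2: C, bond orders sum to 3 (valence 4) → 1 H
  atom 3: C, bond orders sum to 3 (valence 4) → 1 H
  atom 4: C, bond orders sum to 1 (valence 4) → 3 H
  atom 5: C, bond orders sum to 3 (valence 4) → 1 H
  atom 6: Cl (halogen, monovalent) → 0 H
  atom 7: C, bond orders sum to 2 (valence 4) → 2 H
  atom 8: C, bond orders sum to 4 (valence 4) → 0 H
  atom 9: C, bond orders sum to 4 (valence 4) → 0 H
  atom 10: C, bond orders sum to 3 (valence 4) → 1 H
  atom 11: C, bond orders sum to 4 (valence 4) → 0 H
  atom 12: O, bond orders sum to 2 (valence 2) → 0 H
  atom 13: O, bond orders sum to 1 (valence 2) → 1 H
  atom 14: C, bond orders sum to 3 (valence 4) → 1 H
  atom 15: C, bond orders sum to 3 (valence 4) → 1 H
  atom 16: O, bond orders sum to 1 (valence 2) → 1 H
Total hydrogens: 13.

13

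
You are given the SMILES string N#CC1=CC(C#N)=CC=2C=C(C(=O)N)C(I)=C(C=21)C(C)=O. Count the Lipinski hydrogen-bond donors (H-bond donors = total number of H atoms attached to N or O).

Donors: find every N or O and count the H atoms it carries.
  atom 1 (N): bond orders sum to 3 → 0 H
  atom 7 (N): bond orders sum to 3 → 0 H
  atom 13 (O): bond orders sum to 2 → 0 H
  atom 14 (N): bond orders sum to 1 → 2 H
  atom 21 (O): bond orders sum to 2 → 0 H
Lipinski HBD = 2.

2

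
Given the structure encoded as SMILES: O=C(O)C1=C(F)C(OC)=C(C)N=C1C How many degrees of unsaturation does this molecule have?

5

Molecular formula: C9H10FNO3.
DoU = (2C + 2 + N − H − X) / 2, where X is the halogen count and O/S are ignored.
    = (2·9 + 2 + 1 − 10 − 1) / 2 = 10 / 2 = 5.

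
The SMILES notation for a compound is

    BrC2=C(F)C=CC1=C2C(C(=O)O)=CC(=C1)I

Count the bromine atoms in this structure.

1

Scan the SMILES for Br atoms (remember two-letter symbols like Cl and Br are single atoms).
Bromine count: 1.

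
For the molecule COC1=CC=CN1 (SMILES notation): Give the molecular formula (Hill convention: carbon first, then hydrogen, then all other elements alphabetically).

Walk through each heavy atom and fill implicit hydrogens from standard valence (C 4, N 3, O 2, S 2, halogen 1):
  atom 1: C, bond orders sum to 1 (valence 4) → 3 H
  atom 2: O, bond orders sum to 2 (valence 2) → 0 H
  atom 3: C, bond orders sum to 4 (valence 4) → 0 H
  atom 4: C, bond orders sum to 3 (valence 4) → 1 H
  atom 5: C, bond orders sum to 3 (valence 4) → 1 H
  atom 6: C, bond orders sum to 3 (valence 4) → 1 H
  atom 7: N, bond orders sum to 2 (valence 3) → 1 H
Totals → C:5, H:7, N:1, O:1.
In Hill order: C5H7NO.

C5H7NO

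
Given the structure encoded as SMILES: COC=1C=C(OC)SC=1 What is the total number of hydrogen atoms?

8

Walk through each heavy atom and fill implicit hydrogens from standard valence (C 4, N 3, O 2, S 2, halogen 1):
  atom 1: C, bond orders sum to 1 (valence 4) → 3 H
  atom 2: O, bond orders sum to 2 (valence 2) → 0 H
  atom 3: C, bond orders sum to 4 (valence 4) → 0 H
  atom 4: C, bond orders sum to 3 (valence 4) → 1 H
  atom 5: C, bond orders sum to 4 (valence 4) → 0 H
  atom 6: O, bond orders sum to 2 (valence 2) → 0 H
  atom 7: C, bond orders sum to 1 (valence 4) → 3 H
  atom 8: S, bond orders sum to 2 (valence 2) → 0 H
  atom 9: C, bond orders sum to 3 (valence 4) → 1 H
Total hydrogens: 8.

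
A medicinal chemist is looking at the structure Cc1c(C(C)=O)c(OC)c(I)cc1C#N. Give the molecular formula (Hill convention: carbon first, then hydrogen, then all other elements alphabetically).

Walk through each heavy atom and fill implicit hydrogens from standard valence (C 4, N 3, O 2, S 2, halogen 1); for lowercase aromatic atoms, an aromatic c carries 1 H when it has two neighbours and 0 H with three, and aromatic n carries 0 H:
  atom 1: C, bond orders sum to 1 (valence 4) → 3 H
  atom 2: aromatic c, 3 neighbours → 0 H
  atom 3: aromatic c, 3 neighbours → 0 H
  atom 4: C, bond orders sum to 4 (valence 4) → 0 H
  atom 5: C, bond orders sum to 1 (valence 4) → 3 H
  atom 6: O, bond orders sum to 2 (valence 2) → 0 H
  atom 7: aromatic c, 3 neighbours → 0 H
  atom 8: O, bond orders sum to 2 (valence 2) → 0 H
  atom 9: C, bond orders sum to 1 (valence 4) → 3 H
  atom 10: aromatic c, 3 neighbours → 0 H
  atom 11: I (halogen, monovalent) → 0 H
  atom 12: aromatic c, 2 neighbours → 1 H
  atom 13: aromatic c, 3 neighbours → 0 H
  atom 14: C, bond orders sum to 4 (valence 4) → 0 H
  atom 15: N, bond orders sum to 3 (valence 3) → 0 H
Totals → C:11, H:10, I:1, N:1, O:2.
In Hill order: C11H10INO2.

C11H10INO2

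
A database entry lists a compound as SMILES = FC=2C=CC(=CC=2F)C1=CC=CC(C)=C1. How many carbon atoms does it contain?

Count every carbon token in the SMILES (each C, including those in ring-closure positions and inside branches).
Carbon count: 13.

13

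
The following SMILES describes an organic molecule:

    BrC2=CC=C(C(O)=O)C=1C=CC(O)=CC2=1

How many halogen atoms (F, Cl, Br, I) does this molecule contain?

Halogen atoms appear at heavy-atom position 1 (1×Br).
Other groups present: 1 carboxylic acid, 1 hydroxyl.
Halogen count: 1.

1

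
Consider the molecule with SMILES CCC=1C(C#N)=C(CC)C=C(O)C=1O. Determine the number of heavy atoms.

14

Every atom symbol written in the SMILES (organic subset) is one heavy atom; implicit H are not written.
Heavy atoms by element → C:11, N:1, O:2.
Total: 14.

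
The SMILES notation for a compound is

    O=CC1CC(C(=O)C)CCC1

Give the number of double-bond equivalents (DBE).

Molecular formula: C9H14O2.
DoU = (2C + 2 + N − H − X) / 2, where X is the halogen count and O/S are ignored.
    = (2·9 + 2 + 0 − 14 − 0) / 2 = 6 / 2 = 3.

3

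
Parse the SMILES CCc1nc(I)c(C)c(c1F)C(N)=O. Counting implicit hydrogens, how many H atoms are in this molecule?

Walk through each heavy atom and fill implicit hydrogens from standard valence (C 4, N 3, O 2, S 2, halogen 1); for lowercase aromatic atoms, an aromatic c carries 1 H when it has two neighbours and 0 H with three, and aromatic n carries 0 H:
  atom 1: C, bond orders sum to 1 (valence 4) → 3 H
  atom 2: C, bond orders sum to 2 (valence 4) → 2 H
  atom 3: aromatic c, 3 neighbours → 0 H
  atom 4: aromatic n, 2 neighbours → 0 H
  atom 5: aromatic c, 3 neighbours → 0 H
  atom 6: I (halogen, monovalent) → 0 H
  atom 7: aromatic c, 3 neighbours → 0 H
  atom 8: C, bond orders sum to 1 (valence 4) → 3 H
  atom 9: aromatic c, 3 neighbours → 0 H
  atom 10: aromatic c, 3 neighbours → 0 H
  atom 11: F (halogen, monovalent) → 0 H
  atom 12: C, bond orders sum to 4 (valence 4) → 0 H
  atom 13: N, bond orders sum to 1 (valence 3) → 2 H
  atom 14: O, bond orders sum to 2 (valence 2) → 0 H
Total hydrogens: 10.

10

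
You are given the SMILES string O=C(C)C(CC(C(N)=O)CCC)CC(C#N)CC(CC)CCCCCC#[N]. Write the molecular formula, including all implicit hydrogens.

Walk through each heavy atom and fill implicit hydrogens from standard valence (C 4, N 3, O 2, S 2, halogen 1):
  atom 1: O, bond orders sum to 2 (valence 2) → 0 H
  atom 2: C, bond orders sum to 4 (valence 4) → 0 H
  atom 3: C, bond orders sum to 1 (valence 4) → 3 H
  atom 4: C, bond orders sum to 3 (valence 4) → 1 H
  atom 5: C, bond orders sum to 2 (valence 4) → 2 H
  atom 6: C, bond orders sum to 3 (valence 4) → 1 H
  atom 7: C, bond orders sum to 4 (valence 4) → 0 H
  atom 8: N, bond orders sum to 1 (valence 3) → 2 H
  atom 9: O, bond orders sum to 2 (valence 2) → 0 H
  atom 10: C, bond orders sum to 2 (valence 4) → 2 H
  atom 11: C, bond orders sum to 2 (valence 4) → 2 H
  atom 12: C, bond orders sum to 1 (valence 4) → 3 H
  atom 13: C, bond orders sum to 2 (valence 4) → 2 H
  atom 14: C, bond orders sum to 3 (valence 4) → 1 H
  atom 15: C, bond orders sum to 4 (valence 4) → 0 H
  atom 16: N, bond orders sum to 3 (valence 3) → 0 H
  atom 17: C, bond orders sum to 2 (valence 4) → 2 H
  atom 18: C, bond orders sum to 3 (valence 4) → 1 H
  atom 19: C, bond orders sum to 2 (valence 4) → 2 H
  atom 20: C, bond orders sum to 1 (valence 4) → 3 H
  atom 21: C, bond orders sum to 2 (valence 4) → 2 H
  atom 22: C, bond orders sum to 2 (valence 4) → 2 H
  atom 23: C, bond orders sum to 2 (valence 4) → 2 H
  atom 24: C, bond orders sum to 2 (valence 4) → 2 H
  atom 25: C, bond orders sum to 2 (valence 4) → 2 H
  atom 26: C, bond orders sum to 4 (valence 4) → 0 H
  atom 27: N with explicit H count 0
Totals → C:22, H:37, N:3, O:2.
In Hill order: C22H37N3O2.

C22H37N3O2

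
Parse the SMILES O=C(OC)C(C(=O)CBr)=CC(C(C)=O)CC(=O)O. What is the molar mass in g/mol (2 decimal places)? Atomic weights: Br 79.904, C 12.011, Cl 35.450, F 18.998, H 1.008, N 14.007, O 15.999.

321.12 g/mol

First, the molecular formula is C11H13BrO6 (counting implicit H from valence).
  Br: 1 × 79.904 = 79.904
  C: 11 × 12.011 = 132.121
  H: 13 × 1.008 = 13.104
  O: 6 × 15.999 = 95.994
Sum: 1×79.904 + 11×12.011 + 13×1.008 + 6×15.999 = 321.123 → 321.12 g/mol.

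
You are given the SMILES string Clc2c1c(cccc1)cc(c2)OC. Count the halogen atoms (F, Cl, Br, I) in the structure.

Halogen atoms appear at heavy-atom position 1 (1×Cl).
Other groups present: 1 ether.
Halogen count: 1.

1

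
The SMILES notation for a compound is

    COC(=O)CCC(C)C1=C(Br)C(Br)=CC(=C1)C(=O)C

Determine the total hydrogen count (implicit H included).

16

Walk through each heavy atom and fill implicit hydrogens from standard valence (C 4, N 3, O 2, S 2, halogen 1):
  atom 1: C, bond orders sum to 1 (valence 4) → 3 H
  atom 2: O, bond orders sum to 2 (valence 2) → 0 H
  atom 3: C, bond orders sum to 4 (valence 4) → 0 H
  atom 4: O, bond orders sum to 2 (valence 2) → 0 H
  atom 5: C, bond orders sum to 2 (valence 4) → 2 H
  atom 6: C, bond orders sum to 2 (valence 4) → 2 H
  atom 7: C, bond orders sum to 3 (valence 4) → 1 H
  atom 8: C, bond orders sum to 1 (valence 4) → 3 H
  atom 9: C, bond orders sum to 4 (valence 4) → 0 H
  atom 10: C, bond orders sum to 4 (valence 4) → 0 H
  atom 11: Br (halogen, monovalent) → 0 H
  atom 12: C, bond orders sum to 4 (valence 4) → 0 H
  atom 13: Br (halogen, monovalent) → 0 H
  atom 14: C, bond orders sum to 3 (valence 4) → 1 H
  atom 15: C, bond orders sum to 4 (valence 4) → 0 H
  atom 16: C, bond orders sum to 3 (valence 4) → 1 H
  atom 17: C, bond orders sum to 4 (valence 4) → 0 H
  atom 18: O, bond orders sum to 2 (valence 2) → 0 H
  atom 19: C, bond orders sum to 1 (valence 4) → 3 H
Total hydrogens: 16.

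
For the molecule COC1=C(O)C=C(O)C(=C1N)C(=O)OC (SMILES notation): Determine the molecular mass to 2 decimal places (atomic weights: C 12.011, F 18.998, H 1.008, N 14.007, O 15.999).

213.19 g/mol

First, the molecular formula is C9H11NO5 (counting implicit H from valence).
  C: 9 × 12.011 = 108.099
  H: 11 × 1.008 = 11.088
  N: 1 × 14.007 = 14.007
  O: 5 × 15.999 = 79.995
Sum: 9×12.011 + 11×1.008 + 1×14.007 + 5×15.999 = 213.189 → 213.19 g/mol.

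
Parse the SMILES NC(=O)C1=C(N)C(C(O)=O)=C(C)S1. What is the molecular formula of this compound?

Walk through each heavy atom and fill implicit hydrogens from standard valence (C 4, N 3, O 2, S 2, halogen 1):
  atom 1: N, bond orders sum to 1 (valence 3) → 2 H
  atom 2: C, bond orders sum to 4 (valence 4) → 0 H
  atom 3: O, bond orders sum to 2 (valence 2) → 0 H
  atom 4: C, bond orders sum to 4 (valence 4) → 0 H
  atom 5: C, bond orders sum to 4 (valence 4) → 0 H
  atom 6: N, bond orders sum to 1 (valence 3) → 2 H
  atom 7: C, bond orders sum to 4 (valence 4) → 0 H
  atom 8: C, bond orders sum to 4 (valence 4) → 0 H
  atom 9: O, bond orders sum to 1 (valence 2) → 1 H
  atom 10: O, bond orders sum to 2 (valence 2) → 0 H
  atom 11: C, bond orders sum to 4 (valence 4) → 0 H
  atom 12: C, bond orders sum to 1 (valence 4) → 3 H
  atom 13: S, bond orders sum to 2 (valence 2) → 0 H
Totals → C:7, H:8, N:2, O:3, S:1.
In Hill order: C7H8N2O3S.

C7H8N2O3S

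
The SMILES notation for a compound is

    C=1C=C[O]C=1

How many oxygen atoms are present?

Scan the SMILES for O atoms (remember two-letter symbols like Cl and Br are single atoms).
Oxygen count: 1.

1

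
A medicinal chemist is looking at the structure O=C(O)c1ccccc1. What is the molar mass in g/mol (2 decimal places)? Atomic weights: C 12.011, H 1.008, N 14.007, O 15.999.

122.12 g/mol

First, the molecular formula is C7H6O2 (counting implicit H from valence).
  C: 7 × 12.011 = 84.077
  H: 6 × 1.008 = 6.048
  O: 2 × 15.999 = 31.998
Sum: 7×12.011 + 6×1.008 + 2×15.999 = 122.123 → 122.12 g/mol.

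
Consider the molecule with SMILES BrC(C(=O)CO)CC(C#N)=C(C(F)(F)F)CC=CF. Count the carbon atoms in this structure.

11

Count every carbon token in the SMILES (each C, including those in ring-closure positions and inside branches).
Carbon count: 11.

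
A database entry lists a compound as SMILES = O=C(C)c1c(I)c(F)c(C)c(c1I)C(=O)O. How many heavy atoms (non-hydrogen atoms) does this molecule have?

16

Every atom symbol written in the SMILES (organic subset) is one heavy atom; implicit H are not written.
Heavy atoms by element → C:10, F:1, I:2, O:3.
Total: 16.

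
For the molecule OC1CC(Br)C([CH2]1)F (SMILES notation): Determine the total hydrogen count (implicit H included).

8

Walk through each heavy atom and fill implicit hydrogens from standard valence (C 4, N 3, O 2, S 2, halogen 1):
  atom 1: O, bond orders sum to 1 (valence 2) → 1 H
  atom 2: C, bond orders sum to 3 (valence 4) → 1 H
  atom 3: C, bond orders sum to 2 (valence 4) → 2 H
  atom 4: C, bond orders sum to 3 (valence 4) → 1 H
  atom 5: Br (halogen, monovalent) → 0 H
  atom 6: C, bond orders sum to 3 (valence 4) → 1 H
  atom 7: C with explicit H count 2
  atom 8: F (halogen, monovalent) → 0 H
Total hydrogens: 8.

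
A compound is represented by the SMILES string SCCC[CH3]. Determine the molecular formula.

Walk through each heavy atom and fill implicit hydrogens from standard valence (C 4, N 3, O 2, S 2, halogen 1):
  atom 1: S, bond orders sum to 1 (valence 2) → 1 H
  atom 2: C, bond orders sum to 2 (valence 4) → 2 H
  atom 3: C, bond orders sum to 2 (valence 4) → 2 H
  atom 4: C, bond orders sum to 2 (valence 4) → 2 H
  atom 5: C with explicit H count 3
Totals → C:4, H:10, S:1.
In Hill order: C4H10S.

C4H10S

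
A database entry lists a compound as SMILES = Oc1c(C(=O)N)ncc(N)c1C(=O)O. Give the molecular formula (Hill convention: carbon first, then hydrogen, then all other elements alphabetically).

C7H7N3O4

Walk through each heavy atom and fill implicit hydrogens from standard valence (C 4, N 3, O 2, S 2, halogen 1); for lowercase aromatic atoms, an aromatic c carries 1 H when it has two neighbours and 0 H with three, and aromatic n carries 0 H:
  atom 1: O, bond orders sum to 1 (valence 2) → 1 H
  atom 2: aromatic c, 3 neighbours → 0 H
  atom 3: aromatic c, 3 neighbours → 0 H
  atom 4: C, bond orders sum to 4 (valence 4) → 0 H
  atom 5: O, bond orders sum to 2 (valence 2) → 0 H
  atom 6: N, bond orders sum to 1 (valence 3) → 2 H
  atom 7: aromatic n, 2 neighbours → 0 H
  atom 8: aromatic c, 2 neighbours → 1 H
  atom 9: aromatic c, 3 neighbours → 0 H
  atom 10: N, bond orders sum to 1 (valence 3) → 2 H
  atom 11: aromatic c, 3 neighbours → 0 H
  atom 12: C, bond orders sum to 4 (valence 4) → 0 H
  atom 13: O, bond orders sum to 2 (valence 2) → 0 H
  atom 14: O, bond orders sum to 1 (valence 2) → 1 H
Totals → C:7, H:7, N:3, O:4.
In Hill order: C7H7N3O4.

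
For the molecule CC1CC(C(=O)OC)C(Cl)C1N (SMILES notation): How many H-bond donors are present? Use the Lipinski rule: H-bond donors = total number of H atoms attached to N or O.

2

Donors: find every N or O and count the H atoms it carries.
  atom 6 (O): bond orders sum to 2 → 0 H
  atom 7 (O): bond orders sum to 2 → 0 H
  atom 12 (N): bond orders sum to 1 → 2 H
Lipinski HBD = 2.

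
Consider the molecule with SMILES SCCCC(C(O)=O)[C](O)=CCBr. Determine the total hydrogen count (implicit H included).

Walk through each heavy atom and fill implicit hydrogens from standard valence (C 4, N 3, O 2, S 2, halogen 1):
  atom 1: S, bond orders sum to 1 (valence 2) → 1 H
  atom 2: C, bond orders sum to 2 (valence 4) → 2 H
  atom 3: C, bond orders sum to 2 (valence 4) → 2 H
  atom 4: C, bond orders sum to 2 (valence 4) → 2 H
  atom 5: C, bond orders sum to 3 (valence 4) → 1 H
  atom 6: C, bond orders sum to 4 (valence 4) → 0 H
  atom 7: O, bond orders sum to 1 (valence 2) → 1 H
  atom 8: O, bond orders sum to 2 (valence 2) → 0 H
  atom 9: C with explicit H count 0
  atom 10: O, bond orders sum to 1 (valence 2) → 1 H
  atom 11: C, bond orders sum to 3 (valence 4) → 1 H
  atom 12: C, bond orders sum to 2 (valence 4) → 2 H
  atom 13: Br (halogen, monovalent) → 0 H
Total hydrogens: 13.

13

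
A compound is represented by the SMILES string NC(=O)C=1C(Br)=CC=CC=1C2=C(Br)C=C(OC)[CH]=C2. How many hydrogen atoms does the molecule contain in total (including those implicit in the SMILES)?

Walk through each heavy atom and fill implicit hydrogens from standard valence (C 4, N 3, O 2, S 2, halogen 1):
  atom 1: N, bond orders sum to 1 (valence 3) → 2 H
  atom 2: C, bond orders sum to 4 (valence 4) → 0 H
  atom 3: O, bond orders sum to 2 (valence 2) → 0 H
  atom 4: C, bond orders sum to 4 (valence 4) → 0 H
  atom 5: C, bond orders sum to 4 (valence 4) → 0 H
  atom 6: Br (halogen, monovalent) → 0 H
  atom 7: C, bond orders sum to 3 (valence 4) → 1 H
  atom 8: C, bond orders sum to 3 (valence 4) → 1 H
  atom 9: C, bond orders sum to 3 (valence 4) → 1 H
  atom 10: C, bond orders sum to 4 (valence 4) → 0 H
  atom 11: C, bond orders sum to 4 (valence 4) → 0 H
  atom 12: C, bond orders sum to 4 (valence 4) → 0 H
  atom 13: Br (halogen, monovalent) → 0 H
  atom 14: C, bond orders sum to 3 (valence 4) → 1 H
  atom 15: C, bond orders sum to 4 (valence 4) → 0 H
  atom 16: O, bond orders sum to 2 (valence 2) → 0 H
  atom 17: C, bond orders sum to 1 (valence 4) → 3 H
  atom 18: C with explicit H count 1
  atom 19: C, bond orders sum to 3 (valence 4) → 1 H
Total hydrogens: 11.

11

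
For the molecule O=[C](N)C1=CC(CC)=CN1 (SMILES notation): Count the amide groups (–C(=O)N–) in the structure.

1

The amide motif appears at heavy-atom position 2 in the SMILES.
Amide count: 1.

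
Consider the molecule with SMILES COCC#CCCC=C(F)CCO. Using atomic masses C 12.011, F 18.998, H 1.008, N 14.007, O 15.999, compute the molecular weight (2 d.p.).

186.23 g/mol

First, the molecular formula is C10H15FO2 (counting implicit H from valence).
  C: 10 × 12.011 = 120.110
  F: 1 × 18.998 = 18.998
  H: 15 × 1.008 = 15.120
  O: 2 × 15.999 = 31.998
Sum: 10×12.011 + 1×18.998 + 15×1.008 + 2×15.999 = 186.226 → 186.23 g/mol.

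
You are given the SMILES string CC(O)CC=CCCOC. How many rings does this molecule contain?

In SMILES, each pair of matching ring-closure digits denotes one ring-closing bond; the number of such bonds equals the number of independent rings.
Ring-closure bonds here: 0.

0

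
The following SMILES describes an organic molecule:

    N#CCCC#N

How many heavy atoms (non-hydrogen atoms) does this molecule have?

Every atom symbol written in the SMILES (organic subset) is one heavy atom; implicit H are not written.
Heavy atoms by element → C:4, N:2.
Total: 6.

6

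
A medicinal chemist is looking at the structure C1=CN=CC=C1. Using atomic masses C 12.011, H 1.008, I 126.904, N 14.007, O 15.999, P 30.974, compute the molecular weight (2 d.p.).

79.10 g/mol

First, the molecular formula is C5H5N (counting implicit H from valence).
  C: 5 × 12.011 = 60.055
  H: 5 × 1.008 = 5.040
  N: 1 × 14.007 = 14.007
Sum: 5×12.011 + 5×1.008 + 1×14.007 = 79.102 → 79.10 g/mol.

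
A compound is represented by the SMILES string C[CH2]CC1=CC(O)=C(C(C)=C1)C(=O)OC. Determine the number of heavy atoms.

15

Every atom symbol written in the SMILES (organic subset) is one heavy atom; implicit H are not written.
Heavy atoms by element → C:12, O:3.
Total: 15.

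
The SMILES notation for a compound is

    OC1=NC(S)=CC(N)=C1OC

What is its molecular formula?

Walk through each heavy atom and fill implicit hydrogens from standard valence (C 4, N 3, O 2, S 2, halogen 1):
  atom 1: O, bond orders sum to 1 (valence 2) → 1 H
  atom 2: C, bond orders sum to 4 (valence 4) → 0 H
  atom 3: N, bond orders sum to 3 (valence 3) → 0 H
  atom 4: C, bond orders sum to 4 (valence 4) → 0 H
  atom 5: S, bond orders sum to 1 (valence 2) → 1 H
  atom 6: C, bond orders sum to 3 (valence 4) → 1 H
  atom 7: C, bond orders sum to 4 (valence 4) → 0 H
  atom 8: N, bond orders sum to 1 (valence 3) → 2 H
  atom 9: C, bond orders sum to 4 (valence 4) → 0 H
  atom 10: O, bond orders sum to 2 (valence 2) → 0 H
  atom 11: C, bond orders sum to 1 (valence 4) → 3 H
Totals → C:6, H:8, N:2, O:2, S:1.
In Hill order: C6H8N2O2S.

C6H8N2O2S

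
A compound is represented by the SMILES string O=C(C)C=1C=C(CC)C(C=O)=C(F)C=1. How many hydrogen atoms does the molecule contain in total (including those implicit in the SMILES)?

Walk through each heavy atom and fill implicit hydrogens from standard valence (C 4, N 3, O 2, S 2, halogen 1):
  atom 1: O, bond orders sum to 2 (valence 2) → 0 H
  atom 2: C, bond orders sum to 4 (valence 4) → 0 H
  atom 3: C, bond orders sum to 1 (valence 4) → 3 H
  atom 4: C, bond orders sum to 4 (valence 4) → 0 H
  atom 5: C, bond orders sum to 3 (valence 4) → 1 H
  atom 6: C, bond orders sum to 4 (valence 4) → 0 H
  atom 7: C, bond orders sum to 2 (valence 4) → 2 H
  atom 8: C, bond orders sum to 1 (valence 4) → 3 H
  atom 9: C, bond orders sum to 4 (valence 4) → 0 H
  atom 10: C, bond orders sum to 3 (valence 4) → 1 H
  atom 11: O, bond orders sum to 2 (valence 2) → 0 H
  atom 12: C, bond orders sum to 4 (valence 4) → 0 H
  atom 13: F (halogen, monovalent) → 0 H
  atom 14: C, bond orders sum to 3 (valence 4) → 1 H
Total hydrogens: 11.

11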